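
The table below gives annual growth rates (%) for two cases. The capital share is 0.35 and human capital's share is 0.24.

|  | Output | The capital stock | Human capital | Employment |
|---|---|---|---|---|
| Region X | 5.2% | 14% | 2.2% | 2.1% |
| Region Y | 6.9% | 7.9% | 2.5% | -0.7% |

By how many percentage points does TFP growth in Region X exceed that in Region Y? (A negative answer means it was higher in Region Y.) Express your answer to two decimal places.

-4.91 percentage points

Labor's share = 1 − 0.35 − 0.24 = 0.41.
Region X: TFP = 5.2 − 4.9 − 0.528 − 0.861 = -1.089%.
Region Y: TFP = 6.9 − 2.765 − 0.6 + 0.287 = 3.822%.
Difference = -1.089 − (3.822) = -4.911 pp.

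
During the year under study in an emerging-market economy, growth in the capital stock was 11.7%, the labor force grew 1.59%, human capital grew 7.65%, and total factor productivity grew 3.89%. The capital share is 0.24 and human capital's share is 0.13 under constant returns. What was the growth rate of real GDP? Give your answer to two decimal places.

8.69%

Labor's share = 1 − 0.24 − 0.13 = 0.63.
The capital stock: 0.24 × 11.7 = 2.808 pp.
Human capital: 0.13 × 7.65 = 0.9945 pp.
The labor force: 0.63 × 1.59 = 1.0017 pp.
Output growth = 3.89 + 4.8042 = 8.6942%.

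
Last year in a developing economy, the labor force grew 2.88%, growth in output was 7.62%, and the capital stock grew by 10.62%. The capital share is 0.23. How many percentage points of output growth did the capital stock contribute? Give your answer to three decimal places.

2.443

Contribution = share × growth = 0.23 × 10.62 = 2.4426 pp.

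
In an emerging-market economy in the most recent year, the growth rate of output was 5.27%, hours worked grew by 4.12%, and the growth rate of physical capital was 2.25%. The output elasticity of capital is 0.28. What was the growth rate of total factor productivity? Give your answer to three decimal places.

Labor's share = 1 − 0.28 = 0.72.
Physical capital: 0.28 × 2.25 = 0.63 pp.
Hours worked: 0.72 × 4.12 = 2.9664 pp.
TFP growth = 5.27 − 3.5964 = 1.6736%.

Total factor productivity grew 1.674%.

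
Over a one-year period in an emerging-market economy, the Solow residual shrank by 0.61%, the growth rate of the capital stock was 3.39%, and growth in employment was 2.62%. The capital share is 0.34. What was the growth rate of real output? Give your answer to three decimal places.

Real output grew 2.272%.

Labor's share = 1 − 0.34 = 0.66.
The capital stock: 0.34 × 3.39 = 1.1526 pp.
Employment: 0.66 × 2.62 = 1.7292 pp.
Output growth = -0.61 + 2.8818 = 2.2718%.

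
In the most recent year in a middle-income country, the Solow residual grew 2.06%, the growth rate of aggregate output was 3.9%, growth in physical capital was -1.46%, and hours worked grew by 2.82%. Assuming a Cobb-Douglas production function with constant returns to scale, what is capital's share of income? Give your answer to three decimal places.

0.229

gY = gA + α·gK + (1−α)·gL, so gY − gA − gL = α(gK − gL).
3.9 − 2.06 − 2.82 = α × (-1.46 − 2.82).
-0.98 = -4.28 α, so α = 0.22897.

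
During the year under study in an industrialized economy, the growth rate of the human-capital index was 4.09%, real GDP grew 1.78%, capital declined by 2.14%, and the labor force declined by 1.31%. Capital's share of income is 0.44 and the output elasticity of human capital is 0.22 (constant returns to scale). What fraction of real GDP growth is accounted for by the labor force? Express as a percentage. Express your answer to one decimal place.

Labor's share = 1 − 0.44 − 0.22 = 0.34.
The labor force contributed 0.34 × (-1.31) = -0.4454 pp.
Share of growth = -0.4454 / 1.78 × 100 = -25.022%.

The labor force accounted for -25.0% of growth.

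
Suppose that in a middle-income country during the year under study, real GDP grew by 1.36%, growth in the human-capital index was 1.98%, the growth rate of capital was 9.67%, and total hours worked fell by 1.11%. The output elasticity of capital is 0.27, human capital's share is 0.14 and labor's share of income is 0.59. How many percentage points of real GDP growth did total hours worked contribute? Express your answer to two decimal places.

Labor's share = 1 − 0.27 − 0.14 = 0.59.
Contribution = share × growth = 0.59 × (-1.11) = -0.6549 pp.

-0.65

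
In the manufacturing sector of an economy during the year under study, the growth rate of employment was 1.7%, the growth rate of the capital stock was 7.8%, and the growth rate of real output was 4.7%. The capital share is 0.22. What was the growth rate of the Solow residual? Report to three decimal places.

Labor's share = 1 − 0.22 = 0.78.
The capital stock: 0.22 × 7.8 = 1.716 pp.
Employment: 0.78 × 1.7 = 1.326 pp.
TFP growth = 4.7 − 3.042 = 1.658%.

The Solow residual growth was 1.658%.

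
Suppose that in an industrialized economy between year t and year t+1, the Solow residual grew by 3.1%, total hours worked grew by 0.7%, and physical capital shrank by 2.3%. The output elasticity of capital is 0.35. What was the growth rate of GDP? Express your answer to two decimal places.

Labor's share = 1 − 0.35 = 0.65.
Physical capital: 0.35 × (-2.3) = -0.805 pp.
Total hours worked: 0.65 × 0.7 = 0.455 pp.
Output growth = 3.1 + (-0.35) = 2.75%.

2.75%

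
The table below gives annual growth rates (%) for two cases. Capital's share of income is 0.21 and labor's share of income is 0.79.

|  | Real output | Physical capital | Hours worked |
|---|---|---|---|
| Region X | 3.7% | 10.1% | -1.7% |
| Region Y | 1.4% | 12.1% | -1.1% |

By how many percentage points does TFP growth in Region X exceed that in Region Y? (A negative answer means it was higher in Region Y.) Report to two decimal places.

3.19 percentage points

Labor's share = 1 − 0.21 = 0.79.
Region X: TFP = 3.7 − 2.121 + 1.343 = 2.922%.
Region Y: TFP = 1.4 − 2.541 + 0.869 = -0.272%.
Difference = 2.922 − (-0.272) = 3.194 pp.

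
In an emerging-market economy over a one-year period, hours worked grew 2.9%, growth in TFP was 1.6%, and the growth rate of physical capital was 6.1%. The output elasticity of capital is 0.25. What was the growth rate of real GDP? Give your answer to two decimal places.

Real GDP grew 5.30%.

Labor's share = 1 − 0.25 = 0.75.
Physical capital: 0.25 × 6.1 = 1.525 pp.
Hours worked: 0.75 × 2.9 = 2.175 pp.
Output growth = 1.6 + 3.7 = 5.3%.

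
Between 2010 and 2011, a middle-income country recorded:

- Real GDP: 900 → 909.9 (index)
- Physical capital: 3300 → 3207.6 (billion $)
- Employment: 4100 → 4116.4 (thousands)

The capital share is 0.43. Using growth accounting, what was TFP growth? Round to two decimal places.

TFP grew 2.08%.

Real GDP growth = (909.9 − 900) / 900 = 1.1%.
Physical capital growth = (3207.6 − 3300) / 3300 = -2.8%.
Employment growth = (4116.4 − 4100) / 4100 = 0.4%.
Labor's share = 1 − 0.43 = 0.57.
Physical capital: 0.43 × (-2.8) = -1.204 pp.
Employment: 0.57 × 0.4 = 0.228 pp.
TFP growth = 1.1 + 0.976 = 2.076%.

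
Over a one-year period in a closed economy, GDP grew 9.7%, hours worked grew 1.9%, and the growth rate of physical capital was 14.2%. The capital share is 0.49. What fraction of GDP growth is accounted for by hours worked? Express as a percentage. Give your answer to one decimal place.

Labor's share = 1 − 0.49 = 0.51.
Hours worked contributed 0.51 × 1.9 = 0.969 pp.
Share of growth = 0.969 / 9.7 × 100 = 9.99%.

Hours worked accounted for 10.0% of growth.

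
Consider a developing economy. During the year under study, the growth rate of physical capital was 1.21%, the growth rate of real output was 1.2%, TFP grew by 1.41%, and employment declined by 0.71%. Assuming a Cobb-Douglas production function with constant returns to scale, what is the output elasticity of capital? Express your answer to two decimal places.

α = 0.26

gY = gA + α·gK + (1−α)·gL, so gY − gA − gL = α(gK − gL).
1.2 − 1.41 + 0.71 = α × (1.21 − (-0.71)).
0.5 = 1.92 α, so α = 0.2604.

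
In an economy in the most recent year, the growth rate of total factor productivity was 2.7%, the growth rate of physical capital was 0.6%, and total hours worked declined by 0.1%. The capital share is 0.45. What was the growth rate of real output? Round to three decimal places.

Real output grew 2.915%.

Labor's share = 1 − 0.45 = 0.55.
Physical capital: 0.45 × 0.6 = 0.27 pp.
Total hours worked: 0.55 × (-0.1) = -0.055 pp.
Output growth = 2.7 + 0.215 = 2.915%.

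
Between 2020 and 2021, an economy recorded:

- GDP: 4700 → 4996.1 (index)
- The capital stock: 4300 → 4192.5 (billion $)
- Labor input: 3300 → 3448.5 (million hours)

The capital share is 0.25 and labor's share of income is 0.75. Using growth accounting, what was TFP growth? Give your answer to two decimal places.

3.55%

GDP growth = (4996.1 − 4700) / 4700 = 6.3%.
The capital stock growth = (4192.5 − 4300) / 4300 = -2.5%.
Labor input growth = (3448.5 − 3300) / 3300 = 4.5%.
Labor's share = 1 − 0.25 = 0.75.
The capital stock: 0.25 × (-2.5) = -0.625 pp.
Labor input: 0.75 × 4.5 = 3.375 pp.
TFP growth = 6.3 − 2.75 = 3.55%.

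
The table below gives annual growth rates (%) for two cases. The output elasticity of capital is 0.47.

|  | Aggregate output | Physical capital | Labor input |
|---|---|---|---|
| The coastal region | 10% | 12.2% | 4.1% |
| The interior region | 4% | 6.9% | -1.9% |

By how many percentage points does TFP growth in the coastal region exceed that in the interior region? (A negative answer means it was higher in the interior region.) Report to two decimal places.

Labor's share = 1 − 0.47 = 0.53.
The coastal region: TFP = 10 − 5.734 − 2.173 = 2.093%.
The interior region: TFP = 4 − 3.243 + 1.007 = 1.764%.
Difference = 2.093 − (1.764) = 0.329 pp.

0.33 percentage points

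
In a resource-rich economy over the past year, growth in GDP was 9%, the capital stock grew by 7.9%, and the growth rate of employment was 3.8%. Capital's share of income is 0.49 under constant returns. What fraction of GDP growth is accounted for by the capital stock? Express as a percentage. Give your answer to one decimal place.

The capital stock accounted for 43.0% of growth.

The capital stock contributed 0.49 × 7.9 = 3.871 pp.
Share of growth = 3.871 / 9 × 100 = 43.011%.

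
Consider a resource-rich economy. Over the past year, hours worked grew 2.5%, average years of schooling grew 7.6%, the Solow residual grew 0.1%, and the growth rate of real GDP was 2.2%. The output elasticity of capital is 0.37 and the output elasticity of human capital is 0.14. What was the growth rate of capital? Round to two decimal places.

Labor's share = 1 − 0.37 − 0.14 = 0.49.
gY = gA + 0.14×7.6 + 0.49×2.5 + 0.37×g.
0.37×g = 2.2 − 0.1 − 2.289 = -0.189.
g = -0.189 / 0.37 = -0.5108%.

-0.51%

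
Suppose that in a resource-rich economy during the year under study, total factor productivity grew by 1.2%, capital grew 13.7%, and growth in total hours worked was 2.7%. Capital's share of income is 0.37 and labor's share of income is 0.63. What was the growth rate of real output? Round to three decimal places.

Labor's share = 1 − 0.37 = 0.63.
Capital: 0.37 × 13.7 = 5.069 pp.
Total hours worked: 0.63 × 2.7 = 1.701 pp.
Output growth = 1.2 + 6.77 = 7.97%.

7.970%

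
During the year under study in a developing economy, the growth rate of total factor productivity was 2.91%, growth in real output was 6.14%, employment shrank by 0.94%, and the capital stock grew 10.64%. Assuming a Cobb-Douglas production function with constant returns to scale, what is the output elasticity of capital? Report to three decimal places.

gY = gA + α·gK + (1−α)·gL, so gY − gA − gL = α(gK − gL).
6.14 − 2.91 + 0.94 = α × (10.64 − (-0.94)).
4.17 = 11.58 α, so α = 0.3601.

α = 0.360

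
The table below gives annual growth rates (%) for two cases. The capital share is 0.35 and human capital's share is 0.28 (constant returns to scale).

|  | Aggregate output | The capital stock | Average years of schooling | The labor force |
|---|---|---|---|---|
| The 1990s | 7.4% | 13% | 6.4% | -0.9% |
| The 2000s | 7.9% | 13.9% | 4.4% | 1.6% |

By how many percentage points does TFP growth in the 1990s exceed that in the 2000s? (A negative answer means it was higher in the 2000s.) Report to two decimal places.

Labor's share = 1 − 0.35 − 0.28 = 0.37.
The 1990s: TFP = 7.4 − 4.55 − 1.792 + 0.333 = 1.391%.
The 2000s: TFP = 7.9 − 4.865 − 1.232 − 0.592 = 1.211%.
Difference = 1.391 − (1.211) = 0.18 pp.

0.18 percentage points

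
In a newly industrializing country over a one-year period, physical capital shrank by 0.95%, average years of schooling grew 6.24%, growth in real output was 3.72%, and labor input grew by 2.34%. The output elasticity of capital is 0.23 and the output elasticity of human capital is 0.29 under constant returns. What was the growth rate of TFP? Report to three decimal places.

TFP growth was 1.006%.

Labor's share = 1 − 0.23 − 0.29 = 0.48.
Physical capital: 0.23 × (-0.95) = -0.2185 pp.
Average years of schooling: 0.29 × 6.24 = 1.8096 pp.
Labor input: 0.48 × 2.34 = 1.1232 pp.
TFP growth = 3.72 − 2.7143 = 1.0057%.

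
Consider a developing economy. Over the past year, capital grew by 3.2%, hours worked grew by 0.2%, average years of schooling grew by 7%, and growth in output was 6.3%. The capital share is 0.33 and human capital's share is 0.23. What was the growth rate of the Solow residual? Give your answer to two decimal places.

Labor's share = 1 − 0.33 − 0.23 = 0.44.
Capital: 0.33 × 3.2 = 1.056 pp.
Average years of schooling: 0.23 × 7 = 1.61 pp.
Hours worked: 0.44 × 0.2 = 0.088 pp.
TFP growth = 6.3 − 2.754 = 3.546%.

The Solow residual grew 3.55%.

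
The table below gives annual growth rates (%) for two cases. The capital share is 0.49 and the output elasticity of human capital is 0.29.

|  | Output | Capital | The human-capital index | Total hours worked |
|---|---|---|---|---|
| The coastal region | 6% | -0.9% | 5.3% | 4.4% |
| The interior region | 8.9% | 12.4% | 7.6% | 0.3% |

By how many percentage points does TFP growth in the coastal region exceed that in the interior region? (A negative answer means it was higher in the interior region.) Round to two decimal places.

Labor's share = 1 − 0.49 − 0.29 = 0.22.
The coastal region: TFP = 6 + 0.441 − 1.537 − 0.968 = 3.936%.
The interior region: TFP = 8.9 − 6.076 − 2.204 − 0.066 = 0.554%.
Difference = 3.936 − (0.554) = 3.382 pp.

3.38 percentage points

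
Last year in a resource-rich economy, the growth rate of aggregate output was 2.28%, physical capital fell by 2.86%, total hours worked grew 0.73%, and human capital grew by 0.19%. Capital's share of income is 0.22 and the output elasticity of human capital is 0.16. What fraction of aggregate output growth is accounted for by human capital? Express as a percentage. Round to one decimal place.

1.3%

Human capital contributed 0.16 × 0.19 = 0.0304 pp.
Share of growth = 0.0304 / 2.28 × 100 = 1.333%.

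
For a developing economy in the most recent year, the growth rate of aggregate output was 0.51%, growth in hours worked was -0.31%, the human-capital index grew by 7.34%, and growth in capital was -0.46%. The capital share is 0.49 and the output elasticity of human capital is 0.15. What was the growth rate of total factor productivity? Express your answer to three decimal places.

Labor's share = 1 − 0.49 − 0.15 = 0.36.
Capital: 0.49 × (-0.46) = -0.2254 pp.
The human-capital index: 0.15 × 7.34 = 1.101 pp.
Hours worked: 0.36 × (-0.31) = -0.1116 pp.
TFP growth = 0.51 − 0.764 = -0.254%.

-0.254%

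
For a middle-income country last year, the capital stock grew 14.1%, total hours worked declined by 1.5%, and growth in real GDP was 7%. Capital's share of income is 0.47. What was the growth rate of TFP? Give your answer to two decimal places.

1.17%

Labor's share = 1 − 0.47 = 0.53.
The capital stock: 0.47 × 14.1 = 6.627 pp.
Total hours worked: 0.53 × (-1.5) = -0.795 pp.
TFP growth = 7 − 5.832 = 1.168%.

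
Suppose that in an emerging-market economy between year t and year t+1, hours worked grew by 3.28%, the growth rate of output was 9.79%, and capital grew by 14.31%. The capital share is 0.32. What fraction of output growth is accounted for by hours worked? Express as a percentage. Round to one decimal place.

Hours worked accounted for 22.8% of growth.

Labor's share = 1 − 0.32 = 0.68.
Hours worked contributed 0.68 × 3.28 = 2.2304 pp.
Share of growth = 2.2304 / 9.79 × 100 = 22.782%.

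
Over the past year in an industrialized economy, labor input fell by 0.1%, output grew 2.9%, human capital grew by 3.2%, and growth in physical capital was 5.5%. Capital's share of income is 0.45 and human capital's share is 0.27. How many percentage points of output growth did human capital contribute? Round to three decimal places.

Contribution = share × growth = 0.27 × 3.2 = 0.864 pp.

0.864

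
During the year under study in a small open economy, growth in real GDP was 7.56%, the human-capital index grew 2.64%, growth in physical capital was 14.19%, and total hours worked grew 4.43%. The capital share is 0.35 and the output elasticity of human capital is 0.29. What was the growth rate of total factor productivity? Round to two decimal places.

Total factor productivity growth was 0.23%.

Labor's share = 1 − 0.35 − 0.29 = 0.36.
Physical capital: 0.35 × 14.19 = 4.9665 pp.
The human-capital index: 0.29 × 2.64 = 0.7656 pp.
Total hours worked: 0.36 × 4.43 = 1.5948 pp.
TFP growth = 7.56 − 7.3269 = 0.2331%.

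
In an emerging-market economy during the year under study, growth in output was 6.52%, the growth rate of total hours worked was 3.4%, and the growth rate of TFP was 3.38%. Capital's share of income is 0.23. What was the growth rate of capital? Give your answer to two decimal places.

Capital grew 2.27%.

Labor's share = 1 − 0.23 = 0.77.
gY = gA + 0.77×3.4 + 0.23×g.
0.23×g = 6.52 − 3.38 − 2.618 = 0.522.
g = 0.522 / 0.23 = 2.2696%.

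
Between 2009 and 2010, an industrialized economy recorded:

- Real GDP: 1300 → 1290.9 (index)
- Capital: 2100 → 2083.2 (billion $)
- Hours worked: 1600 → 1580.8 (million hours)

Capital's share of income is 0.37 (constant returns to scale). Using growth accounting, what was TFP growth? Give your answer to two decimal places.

Real GDP growth = (1290.9 − 1300) / 1300 = -0.7%.
Capital growth = (2083.2 − 2100) / 2100 = -0.8%.
Hours worked growth = (1580.8 − 1600) / 1600 = -1.2%.
Labor's share = 1 − 0.37 = 0.63.
Capital: 0.37 × (-0.8) = -0.296 pp.
Hours worked: 0.63 × (-1.2) = -0.756 pp.
TFP growth = -0.7 + 1.052 = 0.352%.

0.35%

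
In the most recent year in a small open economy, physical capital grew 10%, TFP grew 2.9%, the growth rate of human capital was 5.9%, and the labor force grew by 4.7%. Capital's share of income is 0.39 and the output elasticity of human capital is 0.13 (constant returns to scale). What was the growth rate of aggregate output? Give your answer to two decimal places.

Labor's share = 1 − 0.39 − 0.13 = 0.48.
Physical capital: 0.39 × 10 = 3.9 pp.
Human capital: 0.13 × 5.9 = 0.767 pp.
The labor force: 0.48 × 4.7 = 2.256 pp.
Output growth = 2.9 + 6.923 = 9.823%.

9.82%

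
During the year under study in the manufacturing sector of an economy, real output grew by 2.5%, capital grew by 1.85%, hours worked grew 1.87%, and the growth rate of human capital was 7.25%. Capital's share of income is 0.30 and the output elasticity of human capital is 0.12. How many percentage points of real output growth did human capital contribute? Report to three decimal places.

Contribution = share × growth = 0.12 × 7.25 = 0.87 pp.

0.870 pp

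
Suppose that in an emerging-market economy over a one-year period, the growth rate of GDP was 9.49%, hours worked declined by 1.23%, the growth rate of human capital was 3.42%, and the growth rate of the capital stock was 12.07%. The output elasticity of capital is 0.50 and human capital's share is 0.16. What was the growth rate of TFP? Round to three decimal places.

3.326%

Labor's share = 1 − 0.5 − 0.16 = 0.34.
The capital stock: 0.5 × 12.07 = 6.035 pp.
Human capital: 0.16 × 3.42 = 0.5472 pp.
Hours worked: 0.34 × (-1.23) = -0.4182 pp.
TFP growth = 9.49 − 6.164 = 3.326%.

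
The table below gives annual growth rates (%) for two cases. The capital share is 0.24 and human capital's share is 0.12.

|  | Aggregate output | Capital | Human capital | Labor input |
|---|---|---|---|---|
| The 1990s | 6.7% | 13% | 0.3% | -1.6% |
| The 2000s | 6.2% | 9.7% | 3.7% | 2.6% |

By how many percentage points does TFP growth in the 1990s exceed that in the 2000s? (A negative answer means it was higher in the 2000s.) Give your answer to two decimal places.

Labor's share = 1 − 0.24 − 0.12 = 0.64.
The 1990s: TFP = 6.7 − 3.12 − 0.036 + 1.024 = 4.568%.
The 2000s: TFP = 6.2 − 2.328 − 0.444 − 1.664 = 1.764%.
Difference = 4.568 − (1.764) = 2.804 pp.

2.80 percentage points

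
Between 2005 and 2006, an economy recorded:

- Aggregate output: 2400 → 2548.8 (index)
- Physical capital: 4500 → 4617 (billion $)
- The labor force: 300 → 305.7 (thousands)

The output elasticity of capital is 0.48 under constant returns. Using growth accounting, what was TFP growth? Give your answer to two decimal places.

TFP grew 3.96%.

Aggregate output growth = (2548.8 − 2400) / 2400 = 6.2%.
Physical capital growth = (4617 − 4500) / 4500 = 2.6%.
The labor force growth = (305.7 − 300) / 300 = 1.9%.
Labor's share = 1 − 0.48 = 0.52.
Physical capital: 0.48 × 2.6 = 1.248 pp.
The labor force: 0.52 × 1.9 = 0.988 pp.
TFP growth = 6.2 − 2.236 = 3.964%.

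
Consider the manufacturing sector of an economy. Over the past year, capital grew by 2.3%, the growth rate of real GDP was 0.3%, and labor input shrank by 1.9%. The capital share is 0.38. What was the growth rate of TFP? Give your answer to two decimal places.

Labor's share = 1 − 0.38 = 0.62.
Capital: 0.38 × 2.3 = 0.874 pp.
Labor input: 0.62 × (-1.9) = -1.178 pp.
TFP growth = 0.3 + 0.304 = 0.604%.

TFP grew 0.60%.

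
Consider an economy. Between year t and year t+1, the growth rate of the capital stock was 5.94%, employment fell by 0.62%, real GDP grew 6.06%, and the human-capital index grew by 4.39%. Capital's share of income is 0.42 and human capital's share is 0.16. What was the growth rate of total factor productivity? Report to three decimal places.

Labor's share = 1 − 0.42 − 0.16 = 0.42.
The capital stock: 0.42 × 5.94 = 2.4948 pp.
The human-capital index: 0.16 × 4.39 = 0.7024 pp.
Employment: 0.42 × (-0.62) = -0.2604 pp.
TFP growth = 6.06 − 2.9368 = 3.1232%.

3.123%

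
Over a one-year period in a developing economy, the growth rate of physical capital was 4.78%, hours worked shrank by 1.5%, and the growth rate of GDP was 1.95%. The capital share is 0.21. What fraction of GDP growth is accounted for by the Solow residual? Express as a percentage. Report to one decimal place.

Labor's share = 1 − 0.21 = 0.79.
Physical capital: 0.21 × 4.78 = 1.0038 pp.
Hours worked: 0.79 × (-1.5) = -1.185 pp.
TFP growth = 1.95 + 0.1812 = 2.1312%.
TFP share of growth = 2.1312 / 1.95 × 100 = 109.292%.

The Solow residual accounted for 109.3% of growth.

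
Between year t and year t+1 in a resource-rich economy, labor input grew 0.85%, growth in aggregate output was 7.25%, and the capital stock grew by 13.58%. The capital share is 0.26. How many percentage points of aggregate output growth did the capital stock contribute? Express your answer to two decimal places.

3.53

Contribution = share × growth = 0.26 × 13.58 = 3.5308 pp.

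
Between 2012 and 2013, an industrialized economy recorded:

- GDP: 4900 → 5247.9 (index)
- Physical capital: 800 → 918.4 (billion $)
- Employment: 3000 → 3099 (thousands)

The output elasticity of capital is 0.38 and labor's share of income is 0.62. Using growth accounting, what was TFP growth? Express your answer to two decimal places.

GDP growth = (5247.9 − 4900) / 4900 = 7.1%.
Physical capital growth = (918.4 − 800) / 800 = 14.8%.
Employment growth = (3099 − 3000) / 3000 = 3.3%.
Labor's share = 1 − 0.38 = 0.62.
Physical capital: 0.38 × 14.8 = 5.624 pp.
Employment: 0.62 × 3.3 = 2.046 pp.
TFP growth = 7.1 − 7.67 = -0.57%.

-0.57%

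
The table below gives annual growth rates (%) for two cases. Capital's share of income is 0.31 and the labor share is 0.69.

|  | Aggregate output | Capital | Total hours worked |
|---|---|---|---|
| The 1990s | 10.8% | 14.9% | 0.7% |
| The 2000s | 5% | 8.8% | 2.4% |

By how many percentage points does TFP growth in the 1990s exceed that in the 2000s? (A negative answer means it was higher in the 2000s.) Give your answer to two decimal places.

Labor's share = 1 − 0.31 = 0.69.
The 1990s: TFP = 10.8 − 4.619 − 0.483 = 5.698%.
The 2000s: TFP = 5 − 2.728 − 1.656 = 0.616%.
Difference = 5.698 − (0.616) = 5.082 pp.

5.08 percentage points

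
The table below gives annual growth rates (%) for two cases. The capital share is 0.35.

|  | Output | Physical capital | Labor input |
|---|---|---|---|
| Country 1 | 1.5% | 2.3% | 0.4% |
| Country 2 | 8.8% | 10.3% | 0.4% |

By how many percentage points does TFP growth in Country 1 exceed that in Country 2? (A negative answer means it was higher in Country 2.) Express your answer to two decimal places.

-4.50 percentage points

Labor's share = 1 − 0.35 = 0.65.
Country 1: TFP = 1.5 − 0.805 − 0.26 = 0.435%.
Country 2: TFP = 8.8 − 3.605 − 0.26 = 4.935%.
Difference = 0.435 − (4.935) = -4.5 pp.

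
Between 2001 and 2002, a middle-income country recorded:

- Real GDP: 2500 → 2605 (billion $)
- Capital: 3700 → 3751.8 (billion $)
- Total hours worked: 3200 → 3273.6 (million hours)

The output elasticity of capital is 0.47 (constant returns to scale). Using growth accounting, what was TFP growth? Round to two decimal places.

Real GDP growth = (2605 − 2500) / 2500 = 4.2%.
Capital growth = (3751.8 − 3700) / 3700 = 1.4%.
Total hours worked growth = (3273.6 − 3200) / 3200 = 2.3%.
Labor's share = 1 − 0.47 = 0.53.
Capital: 0.47 × 1.4 = 0.658 pp.
Total hours worked: 0.53 × 2.3 = 1.219 pp.
TFP growth = 4.2 − 1.877 = 2.323%.

2.32%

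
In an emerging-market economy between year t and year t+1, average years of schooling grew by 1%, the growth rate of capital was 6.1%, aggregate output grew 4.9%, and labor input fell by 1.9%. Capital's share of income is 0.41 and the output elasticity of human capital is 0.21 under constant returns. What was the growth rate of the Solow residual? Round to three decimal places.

2.911%

Labor's share = 1 − 0.41 − 0.21 = 0.38.
Capital: 0.41 × 6.1 = 2.501 pp.
Average years of schooling: 0.21 × 1 = 0.21 pp.
Labor input: 0.38 × (-1.9) = -0.722 pp.
TFP growth = 4.9 − 1.989 = 2.911%.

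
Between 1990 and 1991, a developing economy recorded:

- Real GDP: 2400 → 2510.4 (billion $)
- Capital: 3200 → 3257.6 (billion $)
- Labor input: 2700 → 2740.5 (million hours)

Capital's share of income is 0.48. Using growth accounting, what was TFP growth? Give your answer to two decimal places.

TFP grew 2.96%.

Real GDP growth = (2510.4 − 2400) / 2400 = 4.6%.
Capital growth = (3257.6 − 3200) / 3200 = 1.8%.
Labor input growth = (2740.5 − 2700) / 2700 = 1.5%.
Labor's share = 1 − 0.48 = 0.52.
Capital: 0.48 × 1.8 = 0.864 pp.
Labor input: 0.52 × 1.5 = 0.78 pp.
TFP growth = 4.6 − 1.644 = 2.956%.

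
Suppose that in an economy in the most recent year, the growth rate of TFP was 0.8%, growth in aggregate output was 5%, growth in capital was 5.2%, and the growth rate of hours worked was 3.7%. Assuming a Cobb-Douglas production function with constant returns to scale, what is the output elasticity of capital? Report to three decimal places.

0.333

gY = gA + α·gK + (1−α)·gL, so gY − gA − gL = α(gK − gL).
5 − 0.8 − 3.7 = α × (5.2 − 3.7).
0.5 = 1.5 α, so α = 0.33333.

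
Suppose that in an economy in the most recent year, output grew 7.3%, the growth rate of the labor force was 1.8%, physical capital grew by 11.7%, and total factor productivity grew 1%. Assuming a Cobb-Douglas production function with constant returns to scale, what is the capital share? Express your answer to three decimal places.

gY = gA + α·gK + (1−α)·gL, so gY − gA − gL = α(gK − gL).
7.3 − 1 − 1.8 = α × (11.7 − 1.8).
4.5 = 9.9 α, so α = 0.45455.

0.455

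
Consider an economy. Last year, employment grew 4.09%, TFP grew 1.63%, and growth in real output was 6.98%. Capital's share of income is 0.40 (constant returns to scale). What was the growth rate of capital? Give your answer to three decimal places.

7.240%

Labor's share = 1 − 0.4 = 0.6.
gY = gA + 0.6×4.09 + 0.4×g.
0.4×g = 6.98 − 1.63 − 2.454 = 2.896.
g = 2.896 / 0.4 = 7.24%.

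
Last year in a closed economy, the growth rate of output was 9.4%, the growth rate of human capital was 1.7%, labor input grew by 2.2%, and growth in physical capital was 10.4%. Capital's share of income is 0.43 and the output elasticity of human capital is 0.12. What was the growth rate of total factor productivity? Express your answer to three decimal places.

3.734%

Labor's share = 1 − 0.43 − 0.12 = 0.45.
Physical capital: 0.43 × 10.4 = 4.472 pp.
Human capital: 0.12 × 1.7 = 0.204 pp.
Labor input: 0.45 × 2.2 = 0.99 pp.
TFP growth = 9.4 − 5.666 = 3.734%.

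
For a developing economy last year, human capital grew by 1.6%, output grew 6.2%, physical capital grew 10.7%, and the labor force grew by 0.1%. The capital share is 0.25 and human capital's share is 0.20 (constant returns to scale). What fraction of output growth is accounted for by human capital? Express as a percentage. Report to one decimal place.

5.2%

Human capital contributed 0.2 × 1.6 = 0.32 pp.
Share of growth = 0.32 / 6.2 × 100 = 5.161%.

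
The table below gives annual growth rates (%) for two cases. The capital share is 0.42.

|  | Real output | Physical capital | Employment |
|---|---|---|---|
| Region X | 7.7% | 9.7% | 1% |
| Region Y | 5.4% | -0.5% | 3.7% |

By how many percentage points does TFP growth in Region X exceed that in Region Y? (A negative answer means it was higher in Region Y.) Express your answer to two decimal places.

Labor's share = 1 − 0.42 = 0.58.
Region X: TFP = 7.7 − 4.074 − 0.58 = 3.046%.
Region Y: TFP = 5.4 + 0.21 − 2.146 = 3.464%.
Difference = 3.046 − (3.464) = -0.418 pp.

-0.42 percentage points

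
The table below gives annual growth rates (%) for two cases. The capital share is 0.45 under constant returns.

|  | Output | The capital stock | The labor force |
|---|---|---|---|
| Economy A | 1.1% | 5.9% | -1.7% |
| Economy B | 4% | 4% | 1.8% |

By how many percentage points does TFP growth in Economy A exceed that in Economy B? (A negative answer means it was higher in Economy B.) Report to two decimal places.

-1.83 percentage points

Labor's share = 1 − 0.45 = 0.55.
Economy A: TFP = 1.1 − 2.655 + 0.935 = -0.62%.
Economy B: TFP = 4 − 1.8 − 0.99 = 1.21%.
Difference = -0.62 − (1.21) = -1.83 pp.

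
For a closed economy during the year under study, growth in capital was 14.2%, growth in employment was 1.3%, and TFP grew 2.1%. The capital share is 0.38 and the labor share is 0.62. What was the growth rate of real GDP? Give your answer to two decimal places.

8.30%

Labor's share = 1 − 0.38 = 0.62.
Capital: 0.38 × 14.2 = 5.396 pp.
Employment: 0.62 × 1.3 = 0.806 pp.
Output growth = 2.1 + 6.202 = 8.302%.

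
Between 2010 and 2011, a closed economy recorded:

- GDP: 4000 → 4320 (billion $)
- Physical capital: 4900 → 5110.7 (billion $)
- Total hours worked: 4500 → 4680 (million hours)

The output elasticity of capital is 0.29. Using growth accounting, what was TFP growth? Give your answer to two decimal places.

GDP growth = (4320 − 4000) / 4000 = 8%.
Physical capital growth = (5110.7 − 4900) / 4900 = 4.3%.
Total hours worked growth = (4680 − 4500) / 4500 = 4%.
Labor's share = 1 − 0.29 = 0.71.
Physical capital: 0.29 × 4.3 = 1.247 pp.
Total hours worked: 0.71 × 4 = 2.84 pp.
TFP growth = 8 − 4.087 = 3.913%.

3.91%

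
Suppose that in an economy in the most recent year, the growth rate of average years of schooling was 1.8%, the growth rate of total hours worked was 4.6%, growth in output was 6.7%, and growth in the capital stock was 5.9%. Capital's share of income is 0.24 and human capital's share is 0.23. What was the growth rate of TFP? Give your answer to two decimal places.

2.43%

Labor's share = 1 − 0.24 − 0.23 = 0.53.
The capital stock: 0.24 × 5.9 = 1.416 pp.
Average years of schooling: 0.23 × 1.8 = 0.414 pp.
Total hours worked: 0.53 × 4.6 = 2.438 pp.
TFP growth = 6.7 − 4.268 = 2.432%.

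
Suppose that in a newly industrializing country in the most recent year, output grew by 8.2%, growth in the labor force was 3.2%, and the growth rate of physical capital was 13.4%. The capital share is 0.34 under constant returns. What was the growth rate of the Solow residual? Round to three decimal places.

1.532%

Labor's share = 1 − 0.34 = 0.66.
Physical capital: 0.34 × 13.4 = 4.556 pp.
The labor force: 0.66 × 3.2 = 2.112 pp.
TFP growth = 8.2 − 6.668 = 1.532%.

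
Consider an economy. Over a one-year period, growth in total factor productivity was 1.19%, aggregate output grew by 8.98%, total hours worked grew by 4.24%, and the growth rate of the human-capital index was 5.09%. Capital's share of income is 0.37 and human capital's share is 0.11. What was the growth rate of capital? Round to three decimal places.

Labor's share = 1 − 0.37 − 0.11 = 0.52.
gY = gA + 0.11×5.09 + 0.52×4.24 + 0.37×g.
0.37×g = 8.98 − 1.19 − 2.7647 = 5.0253.
g = 5.0253 / 0.37 = 13.58189%.

Capital grew 13.582%.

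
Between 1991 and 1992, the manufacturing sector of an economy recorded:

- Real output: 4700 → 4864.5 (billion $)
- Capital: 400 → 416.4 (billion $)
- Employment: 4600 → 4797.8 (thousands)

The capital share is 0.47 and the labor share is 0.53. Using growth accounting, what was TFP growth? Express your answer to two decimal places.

Real output growth = (4864.5 − 4700) / 4700 = 3.5%.
Capital growth = (416.4 − 400) / 400 = 4.1%.
Employment growth = (4797.8 − 4600) / 4600 = 4.3%.
Labor's share = 1 − 0.47 = 0.53.
Capital: 0.47 × 4.1 = 1.927 pp.
Employment: 0.53 × 4.3 = 2.279 pp.
TFP growth = 3.5 − 4.206 = -0.706%.

-0.71%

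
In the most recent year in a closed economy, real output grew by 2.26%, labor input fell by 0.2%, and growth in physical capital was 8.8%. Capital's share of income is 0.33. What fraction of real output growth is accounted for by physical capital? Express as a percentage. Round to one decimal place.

Physical capital contributed 0.33 × 8.8 = 2.904 pp.
Share of growth = 2.904 / 2.26 × 100 = 128.496%.

128.5%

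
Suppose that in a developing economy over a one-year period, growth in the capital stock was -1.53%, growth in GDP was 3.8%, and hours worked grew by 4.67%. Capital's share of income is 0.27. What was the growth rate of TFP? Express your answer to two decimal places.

Labor's share = 1 − 0.27 = 0.73.
The capital stock: 0.27 × (-1.53) = -0.4131 pp.
Hours worked: 0.73 × 4.67 = 3.4091 pp.
TFP growth = 3.8 − 2.996 = 0.804%.

TFP growth was 0.80%.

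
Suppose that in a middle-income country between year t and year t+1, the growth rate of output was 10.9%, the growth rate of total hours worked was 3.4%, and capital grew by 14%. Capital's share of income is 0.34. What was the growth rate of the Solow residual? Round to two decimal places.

3.90%

Labor's share = 1 − 0.34 = 0.66.
Capital: 0.34 × 14 = 4.76 pp.
Total hours worked: 0.66 × 3.4 = 2.244 pp.
TFP growth = 10.9 − 7.004 = 3.896%.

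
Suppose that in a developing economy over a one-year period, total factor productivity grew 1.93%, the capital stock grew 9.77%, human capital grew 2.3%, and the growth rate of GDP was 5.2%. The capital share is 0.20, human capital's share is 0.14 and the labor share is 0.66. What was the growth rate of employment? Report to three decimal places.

1.506%

Labor's share = 1 − 0.2 − 0.14 = 0.66.
gY = gA + 0.2×9.77 + 0.14×2.3 + 0.66×g.
0.66×g = 5.2 − 1.93 − 2.276 = 0.994.
g = 0.994 / 0.66 = 1.50606%.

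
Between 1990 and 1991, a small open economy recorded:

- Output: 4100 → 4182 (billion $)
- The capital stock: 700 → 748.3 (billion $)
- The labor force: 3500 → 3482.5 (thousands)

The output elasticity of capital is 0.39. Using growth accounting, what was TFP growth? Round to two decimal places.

Output growth = (4182 − 4100) / 4100 = 2%.
The capital stock growth = (748.3 − 700) / 700 = 6.9%.
The labor force growth = (3482.5 − 3500) / 3500 = -0.5%.
Labor's share = 1 − 0.39 = 0.61.
The capital stock: 0.39 × 6.9 = 2.691 pp.
The labor force: 0.61 × (-0.5) = -0.305 pp.
TFP growth = 2 − 2.386 = -0.386%.

-0.39%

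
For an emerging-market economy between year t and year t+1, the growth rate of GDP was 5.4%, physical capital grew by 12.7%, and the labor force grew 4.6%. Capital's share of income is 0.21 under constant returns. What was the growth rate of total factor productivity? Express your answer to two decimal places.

-0.90%

Labor's share = 1 − 0.21 = 0.79.
Physical capital: 0.21 × 12.7 = 2.667 pp.
The labor force: 0.79 × 4.6 = 3.634 pp.
TFP growth = 5.4 − 6.301 = -0.901%.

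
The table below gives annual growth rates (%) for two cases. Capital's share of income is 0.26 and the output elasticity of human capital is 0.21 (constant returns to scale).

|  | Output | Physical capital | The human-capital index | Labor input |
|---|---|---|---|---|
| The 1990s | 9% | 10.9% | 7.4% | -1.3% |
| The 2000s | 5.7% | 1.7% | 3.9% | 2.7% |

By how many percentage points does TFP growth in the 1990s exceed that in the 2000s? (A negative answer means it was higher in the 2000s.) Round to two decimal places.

Labor's share = 1 − 0.26 − 0.21 = 0.53.
The 1990s: TFP = 9 − 2.834 − 1.554 + 0.689 = 5.301%.
The 2000s: TFP = 5.7 − 0.442 − 0.819 − 1.431 = 3.008%.
Difference = 5.301 − (3.008) = 2.293 pp.

2.29 percentage points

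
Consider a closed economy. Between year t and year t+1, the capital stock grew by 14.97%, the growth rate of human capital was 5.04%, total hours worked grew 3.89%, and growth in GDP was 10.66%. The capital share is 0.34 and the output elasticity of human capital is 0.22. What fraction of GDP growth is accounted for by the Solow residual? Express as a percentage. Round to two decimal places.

Labor's share = 1 − 0.34 − 0.22 = 0.44.
The capital stock: 0.34 × 14.97 = 5.0898 pp.
Human capital: 0.22 × 5.04 = 1.1088 pp.
Total hours worked: 0.44 × 3.89 = 1.7116 pp.
TFP growth = 10.66 − 7.9102 = 2.7498%.
TFP share of growth = 2.7498 / 10.66 × 100 = 25.7955%.

25.80%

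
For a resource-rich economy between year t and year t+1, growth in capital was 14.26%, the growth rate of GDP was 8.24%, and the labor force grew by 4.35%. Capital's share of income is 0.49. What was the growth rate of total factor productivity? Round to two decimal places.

-0.97%

Labor's share = 1 − 0.49 = 0.51.
Capital: 0.49 × 14.26 = 6.9874 pp.
The labor force: 0.51 × 4.35 = 2.2185 pp.
TFP growth = 8.24 − 9.2059 = -0.9659%.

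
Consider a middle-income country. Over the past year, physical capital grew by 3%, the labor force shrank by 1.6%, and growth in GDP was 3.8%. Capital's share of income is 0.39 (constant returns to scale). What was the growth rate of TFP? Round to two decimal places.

Labor's share = 1 − 0.39 = 0.61.
Physical capital: 0.39 × 3 = 1.17 pp.
The labor force: 0.61 × (-1.6) = -0.976 pp.
TFP growth = 3.8 − 0.194 = 3.606%.

3.61%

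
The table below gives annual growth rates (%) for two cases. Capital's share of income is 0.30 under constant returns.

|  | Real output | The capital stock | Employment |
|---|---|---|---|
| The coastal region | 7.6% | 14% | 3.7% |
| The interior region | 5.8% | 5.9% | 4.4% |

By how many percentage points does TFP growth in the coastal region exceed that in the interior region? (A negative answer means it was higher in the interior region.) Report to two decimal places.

-0.14 percentage points

Labor's share = 1 − 0.3 = 0.7.
The coastal region: TFP = 7.6 − 4.2 − 2.59 = 0.81%.
The interior region: TFP = 5.8 − 1.77 − 3.08 = 0.95%.
Difference = 0.81 − (0.95) = -0.14 pp.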